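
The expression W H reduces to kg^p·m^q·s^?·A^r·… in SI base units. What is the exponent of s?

-5

W = J/s (power = energy per time),
    = kg·m²·s⁻³.
H = Wb/A (inductance = flux per current),
    = kg·m²·s⁻²·A⁻².
Combining: W·H = (kg·m²·s⁻³) · (kg·m²·s⁻²·A⁻²) = kg²·m⁴·s⁻⁵·A⁻².
The exponent of s is -5.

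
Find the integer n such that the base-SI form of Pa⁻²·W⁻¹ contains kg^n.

Pa = kg·m⁻¹·s⁻².
So Pa⁻² = kg⁻²·m²·s⁴.
W = kg·m²·s⁻³.
So W⁻¹ = kg⁻¹·m⁻²·s³.
Combining: Pa⁻²·W⁻¹ = (kg⁻²·m²·s⁴) · (kg⁻¹·m⁻²·s³) = kg⁻³·s⁷.
The exponent of kg is -3.

-3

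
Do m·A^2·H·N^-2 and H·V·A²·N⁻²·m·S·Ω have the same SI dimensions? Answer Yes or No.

Left side:
  H = Wb/A (inductance = flux per current),
      = kg·m²·s⁻²·A⁻².
  N = kg·m/s² = kg·m·s⁻² (force = mass × acceleration).
  So N⁻² = kg⁻²·m⁻²·s⁴.
  Combining: m·A²·H·N⁻² = m · A² · (kg·m²·s⁻²·A⁻²) · (kg⁻²·m⁻²·s⁴) = kg⁻¹·m·s².
Right side:
  H = kg·m²·s⁻²·A⁻².
  V = kg·m²·s⁻³·A⁻¹.
  N = kg·m·s⁻².
  So N⁻² = kg⁻²·m⁻²·s⁴.
  S = kg⁻¹·m⁻²·s³·A².
  Ω = kg·m²·s⁻³·A⁻².
  Combining: H·V·A²·N⁻²·m·S·Ω = (kg·m²·s⁻²·A⁻²) · (kg·m²·s⁻³·A⁻¹) · A² · (kg⁻²·m⁻²·s⁴) · m · (kg⁻¹·m⁻²·s³·A²) · (kg·m²·s⁻³·A⁻²) = m³·s⁻¹·A⁻¹.
Left is kg⁻¹·m·s²; right is m³·s⁻¹·A⁻¹ — different.

No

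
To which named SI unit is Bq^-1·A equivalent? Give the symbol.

C

Bq = s⁻¹.
So Bq⁻¹ = s.
Combining: Bq⁻¹·A = s · A = s·A.
s·A is the base-SI form of the coulomb.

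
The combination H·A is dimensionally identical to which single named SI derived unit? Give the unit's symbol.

H = Wb/A (inductance = flux per current),
    = kg·m²·s⁻²·A⁻².
Combining: H·A = (kg·m²·s⁻²·A⁻²) · A = kg·m²·s⁻²·A⁻¹.
kg·m²·s⁻²·A⁻¹ is the base-SI form of the weber.

Wb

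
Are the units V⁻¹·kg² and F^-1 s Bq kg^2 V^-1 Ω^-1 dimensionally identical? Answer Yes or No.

No

Left side:
  V = W/A (potential = power per current),
      = kg·m²·s⁻³·A⁻¹.
  So V⁻¹ = kg⁻¹·m⁻²·s³·A.
  Combining: V⁻¹·kg² = (kg⁻¹·m⁻²·s³·A) · kg² = kg·m⁻²·s³·A.
Right side:
  F = kg⁻¹·m⁻²·s⁴·A².
  So F⁻¹ = kg·m²·s⁻⁴·A⁻².
  Bq = s⁻¹.
  V = kg·m²·s⁻³·A⁻¹.
  So V⁻¹ = kg⁻¹·m⁻²·s³·A.
  Ω = kg·m²·s⁻³·A⁻².
  So Ω⁻¹ = kg⁻¹·m⁻²·s³·A².
  Combining: F⁻¹·s·Bq·kg²·V⁻¹·Ω⁻¹ = (kg·m²·s⁻⁴·A⁻²) · s · s⁻¹ · kg² · (kg⁻¹·m⁻²·s³·A) · (kg⁻¹·m⁻²·s³·A²) = kg·m⁻²·s²·A.
Left is kg·m⁻²·s³·A; right is kg·m⁻²·s²·A — different.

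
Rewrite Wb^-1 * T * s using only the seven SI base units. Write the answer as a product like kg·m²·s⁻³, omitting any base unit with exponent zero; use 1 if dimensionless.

m⁻²·s

Wb = V·s (flux: a volt is a weber per second),
    = kg·m²·s⁻²·A⁻¹.
So Wb⁻¹ = kg⁻¹·m⁻²·s²·A.
T = Wb/m² (flux density = flux per area),
    = kg·s⁻²·A⁻¹.
Combining: Wb⁻¹·T·s = (kg⁻¹·m⁻²·s²·A) · (kg·s⁻²·A⁻¹) · s = m⁻²·s.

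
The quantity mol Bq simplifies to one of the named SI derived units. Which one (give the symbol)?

Bq = 1/s = s⁻¹ (activity is decays per second).
Combining: mol·Bq = mol · s⁻¹ = s⁻¹·mol.
s⁻¹·mol is the base-SI form of the katal.

kat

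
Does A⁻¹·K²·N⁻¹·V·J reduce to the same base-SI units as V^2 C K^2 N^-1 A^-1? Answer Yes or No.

Yes

Left side:
  N = kg·m/s² = kg·m·s⁻² (force = mass × acceleration).
  So N⁻¹ = kg⁻¹·m⁻¹·s².
  V = W/A (potential = power per current),
      = kg·m²·s⁻³·A⁻¹.
  J = N·m (work = force × distance),
      = kg·m²·s⁻².
  Combining: A⁻¹·K²·N⁻¹·V·J = A⁻¹ · K² · (kg⁻¹·m⁻¹·s²) · (kg·m²·s⁻³·A⁻¹) · (kg·m²·s⁻²) = kg·m³·s⁻³·A⁻²·K².
Right side:
  V = kg·m²·s⁻³·A⁻¹.
  So V² = kg²·m⁴·s⁻⁶·A⁻².
  C = s·A.
  N = kg·m·s⁻².
  So N⁻¹ = kg⁻¹·m⁻¹·s².
  Combining: V²·C·K²·N⁻¹·A⁻¹ = (kg²·m⁴·s⁻⁶·A⁻²) · (s·A) · K² · (kg⁻¹·m⁻¹·s²) · A⁻¹ = kg·m³·s⁻³·A⁻²·K².
Both reduce to kg·m³·s⁻³·A⁻²·K².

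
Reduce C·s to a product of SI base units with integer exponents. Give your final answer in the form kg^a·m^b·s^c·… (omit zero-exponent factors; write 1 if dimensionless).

s²·A

C = A·s = s·A (charge = current × time).
Combining: C·s = (s·A) · s = s²·A.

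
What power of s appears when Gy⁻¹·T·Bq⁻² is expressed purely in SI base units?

2

Gy = J/kg (absorbed dose = energy per mass),
    = m²·s⁻².
So Gy⁻¹ = m⁻²·s².
T = Wb/m² (flux density = flux per area),
    = kg·s⁻²·A⁻¹.
Bq = 1/s = s⁻¹ (activity is decays per second).
So Bq⁻² = s².
Combining: Gy⁻¹·T·Bq⁻² = (m⁻²·s²) · (kg·s⁻²·A⁻¹) · s² = kg·m⁻²·s²·A⁻¹.
The exponent of s is 2.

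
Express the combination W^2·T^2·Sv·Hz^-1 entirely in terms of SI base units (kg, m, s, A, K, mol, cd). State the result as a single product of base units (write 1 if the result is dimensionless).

kg⁴·m⁶·s⁻¹¹·A⁻²

W = kg·m²·s⁻³.
So W² = kg²·m⁴·s⁻⁶.
T = kg·s⁻²·A⁻¹.
So T² = kg²·s⁻⁴·A⁻².
Sv = m²·s⁻².
Hz = s⁻¹.
So Hz⁻¹ = s.
Combining: W²·T²·Sv·Hz⁻¹ = (kg²·m⁴·s⁻⁶) · (kg²·s⁻⁴·A⁻²) · (m²·s⁻²) · s = kg⁴·m⁶·s⁻¹¹·A⁻².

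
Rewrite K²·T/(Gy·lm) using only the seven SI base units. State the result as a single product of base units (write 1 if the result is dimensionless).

kg·m⁻²·A⁻¹·K²·cd⁻¹

T = Wb/m² (flux density = flux per area),
    = kg·s⁻²·A⁻¹.
Gy = J/kg (absorbed dose = energy per mass),
    = m²·s⁻².
So Gy⁻¹ = m⁻²·s².
lm = cd·sr = cd (luminous flux; sr is dimensionless).
So lm⁻¹ = cd⁻¹.
Combining: K²·T·Gy⁻¹·lm⁻¹ = K² · (kg·s⁻²·A⁻¹) · (m⁻²·s²) · cd⁻¹ = kg·m⁻²·A⁻¹·K²·cd⁻¹.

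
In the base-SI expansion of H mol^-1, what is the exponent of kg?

1

H = kg·m²·s⁻²·A⁻².
Combining: H·mol⁻¹ = (kg·m²·s⁻²·A⁻²) · mol⁻¹ = kg·m²·s⁻²·A⁻²·mol⁻¹.
The exponent of kg is 1.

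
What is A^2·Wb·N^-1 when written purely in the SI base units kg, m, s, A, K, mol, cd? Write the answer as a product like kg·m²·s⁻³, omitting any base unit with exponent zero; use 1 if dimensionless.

Wb = kg·m²·s⁻²·A⁻¹.
N = kg·m·s⁻².
So N⁻¹ = kg⁻¹·m⁻¹·s².
Combining: A²·Wb·N⁻¹ = A² · (kg·m²·s⁻²·A⁻¹) · (kg⁻¹·m⁻¹·s²) = m·A.

m·A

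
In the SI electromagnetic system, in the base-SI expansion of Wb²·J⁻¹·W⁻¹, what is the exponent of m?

0

Wb = V·s (flux: a volt is a weber per second),
    = kg·m²·s⁻²·A⁻¹.
So Wb² = kg²·m⁴·s⁻⁴·A⁻².
J = N·m (work = force × distance),
    = kg·m²·s⁻².
So J⁻¹ = kg⁻¹·m⁻²·s².
W = J/s (power = energy per time),
    = kg·m²·s⁻³.
So W⁻¹ = kg⁻¹·m⁻²·s³.
Combining: Wb²·J⁻¹·W⁻¹ = (kg²·m⁴·s⁻⁴·A⁻²) · (kg⁻¹·m⁻²·s²) · (kg⁻¹·m⁻²·s³) = s·A⁻².
The exponent of m is 0.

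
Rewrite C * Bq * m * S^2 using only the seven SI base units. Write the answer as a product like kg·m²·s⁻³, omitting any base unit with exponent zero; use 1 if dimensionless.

C = A·s = s·A (charge = current × time).
Bq = 1/s = s⁻¹ (activity is decays per second).
S = 1/Ω (conductance is reciprocal resistance),
    = kg⁻¹·m⁻²·s³·A².
So S² = kg⁻²·m⁻⁴·s⁶·A⁴.
Combining: C·Bq·m·S² = (s·A) · s⁻¹ · m · (kg⁻²·m⁻⁴·s⁶·A⁴) = kg⁻²·m⁻³·s⁶·A⁵.

kg⁻²·m⁻³·s⁶·A⁵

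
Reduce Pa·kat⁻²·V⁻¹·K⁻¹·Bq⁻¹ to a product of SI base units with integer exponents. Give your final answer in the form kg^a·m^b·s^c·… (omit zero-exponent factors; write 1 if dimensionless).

Pa = N/m² (pressure = force per area),
    = kg·m⁻¹·s⁻².
kat = mol/s = s⁻¹·mol (catalytic activity).
So kat⁻² = s²·mol⁻².
V = W/A (potential = power per current),
    = kg·m²·s⁻³·A⁻¹.
So V⁻¹ = kg⁻¹·m⁻²·s³·A.
Bq = 1/s = s⁻¹ (activity is decays per second).
So Bq⁻¹ = s.
Combining: Pa·kat⁻²·V⁻¹·K⁻¹·Bq⁻¹ = (kg·m⁻¹·s⁻²) · (s²·mol⁻²) · (kg⁻¹·m⁻²·s³·A) · K⁻¹ · s = m⁻³·s⁴·A·K⁻¹·mol⁻².

m⁻³·s⁴·A·K⁻¹·mol⁻²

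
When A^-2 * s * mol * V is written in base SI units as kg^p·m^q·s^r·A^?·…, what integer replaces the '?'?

V = kg·m²·s⁻³·A⁻¹.
Combining: A⁻²·s·mol·V = A⁻² · s · mol · (kg·m²·s⁻³·A⁻¹) = kg·m²·s⁻²·A⁻³·mol.
The exponent of A is -3.

-3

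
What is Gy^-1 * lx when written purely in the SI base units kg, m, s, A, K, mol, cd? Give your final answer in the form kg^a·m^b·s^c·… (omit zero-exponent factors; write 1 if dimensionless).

Gy = m²·s⁻².
So Gy⁻¹ = m⁻²·s².
lx = m⁻²·cd.
Combining: Gy⁻¹·lx = (m⁻²·s²) · (m⁻²·cd) = m⁻⁴·s²·cd.

m⁻⁴·s²·cd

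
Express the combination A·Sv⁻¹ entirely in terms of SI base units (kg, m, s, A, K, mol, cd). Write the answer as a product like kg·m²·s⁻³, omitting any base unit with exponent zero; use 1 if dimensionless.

m⁻²·s²·A

Sv = m²·s⁻².
So Sv⁻¹ = m⁻²·s².
Combining: A·Sv⁻¹ = A · (m⁻²·s²) = m⁻²·s²·A.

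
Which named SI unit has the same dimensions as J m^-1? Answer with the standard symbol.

J = kg·m²·s⁻².
Combining: J·m⁻¹ = (kg·m²·s⁻²) · m⁻¹ = kg·m·s⁻².
kg·m·s⁻² is the base-SI form of the newton.

N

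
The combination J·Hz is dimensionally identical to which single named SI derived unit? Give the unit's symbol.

J = kg·m²·s⁻².
Hz = s⁻¹.
Combining: J·Hz = (kg·m²·s⁻²) · s⁻¹ = kg·m²·s⁻³.
kg·m²·s⁻³ is the base-SI form of the watt.

W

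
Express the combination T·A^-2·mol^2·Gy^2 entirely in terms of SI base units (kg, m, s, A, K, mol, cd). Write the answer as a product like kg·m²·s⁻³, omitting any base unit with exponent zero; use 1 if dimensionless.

kg·m⁴·s⁻⁶·A⁻³·mol²

T = Wb/m² (flux density = flux per area),
    = kg·s⁻²·A⁻¹.
Gy = J/kg (absorbed dose = energy per mass),
    = m²·s⁻².
So Gy² = m⁴·s⁻⁴.
Combining: T·A⁻²·mol²·Gy² = (kg·s⁻²·A⁻¹) · A⁻² · mol² · (m⁴·s⁻⁴) = kg·m⁴·s⁻⁶·A⁻³·mol².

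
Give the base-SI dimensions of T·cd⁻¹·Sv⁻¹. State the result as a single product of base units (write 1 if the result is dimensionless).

kg·m⁻²·A⁻¹·cd⁻¹

T = Wb/m² (flux density = flux per area),
    = kg·s⁻²·A⁻¹.
Sv = J/kg (equivalent dose = energy per mass),
    = m²·s⁻².
So Sv⁻¹ = m⁻²·s².
Combining: T·cd⁻¹·Sv⁻¹ = (kg·s⁻²·A⁻¹) · cd⁻¹ · (m⁻²·s²) = kg·m⁻²·A⁻¹·cd⁻¹.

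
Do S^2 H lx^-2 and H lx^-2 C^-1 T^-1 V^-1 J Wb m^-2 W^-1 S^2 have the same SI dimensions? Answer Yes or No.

No

Left side:
  S = 1/Ω (conductance is reciprocal resistance),
      = kg⁻¹·m⁻²·s³·A².
  So S² = kg⁻²·m⁻⁴·s⁶·A⁴.
  H = Wb/A (inductance = flux per current),
      = kg·m²·s⁻²·A⁻².
  lx = lm/m² (illuminance = luminous flux per area),
      = m⁻²·cd.
  So lx⁻² = m⁴·cd⁻².
  Combining: S²·H·lx⁻² = (kg⁻²·m⁻⁴·s⁶·A⁴) · (kg·m²·s⁻²·A⁻²) · (m⁴·cd⁻²) = kg⁻¹·m²·s⁴·A²·cd⁻².
Right side:
  H = Wb/A (inductance = flux per current),
      = kg·m²·s⁻²·A⁻².
  lx = lm/m² (illuminance = luminous flux per area),
      = m⁻²·cd.
  So lx⁻² = m⁴·cd⁻².
  C = A·s = s·A (charge = current × time).
  So C⁻¹ = s⁻¹·A⁻¹.
  T = Wb/m² (flux density = flux per area),
      = kg·s⁻²·A⁻¹.
  So T⁻¹ = kg⁻¹·s²·A.
  V = W/A (potential = power per current),
      = kg·m²·s⁻³·A⁻¹.
  So V⁻¹ = kg⁻¹·m⁻²·s³·A.
  J = N·m (work = force × distance),
      = kg·m²·s⁻².
  Wb = V·s (flux: a volt is a weber per second),
      = kg·m²·s⁻²·A⁻¹.
  W = J/s (power = energy per time),
      = kg·m²·s⁻³.
  So W⁻¹ = kg⁻¹·m⁻²·s³.
  S = 1/Ω (conductance is reciprocal resistance),
      = kg⁻¹·m⁻²·s³·A².
  So S² = kg⁻²·m⁻⁴·s⁶·A⁴.
  Combining: H·lx⁻²·C⁻¹·T⁻¹·V⁻¹·J·Wb·m⁻²·W⁻¹·S² = (kg·m²·s⁻²·A⁻²) · (m⁴·cd⁻²) · (s⁻¹·A⁻¹) · (kg⁻¹·s²·A) · (kg⁻¹·m⁻²·s³·A) · (kg·m²·s⁻²) · (kg·m²·s⁻²·A⁻¹) · m⁻² · (kg⁻¹·m⁻²·s³) · (kg⁻²·m⁻⁴·s⁶·A⁴) = kg⁻²·s⁷·A²·cd⁻².
Left is kg⁻¹·m²·s⁴·A²·cd⁻²; right is kg⁻²·s⁷·A²·cd⁻² — different.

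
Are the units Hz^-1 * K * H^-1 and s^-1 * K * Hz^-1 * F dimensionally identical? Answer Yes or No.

No

Left side:
  Hz = 1/s = s⁻¹ (frequency is cycles per second).
  So Hz⁻¹ = s.
  H = Wb/A (inductance = flux per current),
      = kg·m²·s⁻²·A⁻².
  So H⁻¹ = kg⁻¹·m⁻²·s²·A².
  Combining: Hz⁻¹·K·H⁻¹ = s · K · (kg⁻¹·m⁻²·s²·A²) = kg⁻¹·m⁻²·s³·A²·K.
Right side:
  Hz = 1/s = s⁻¹ (frequency is cycles per second).
  So Hz⁻¹ = s.
  F = C/V (capacitance = charge per voltage),
      = A·s/(kg·m²·s⁻³·A⁻¹) (substituting C and V),
      = kg⁻¹·m⁻²·s⁴·A².
  Combining: s⁻¹·K·Hz⁻¹·F = s⁻¹ · K · s · (kg⁻¹·m⁻²·s⁴·A²) = kg⁻¹·m⁻²·s⁴·A²·K.
Left is kg⁻¹·m⁻²·s³·A²·K; right is kg⁻¹·m⁻²·s⁴·A²·K — different.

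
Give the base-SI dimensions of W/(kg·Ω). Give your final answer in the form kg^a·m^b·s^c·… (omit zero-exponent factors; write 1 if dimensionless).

kg⁻¹·A²

Ω = V/A (resistance = voltage per current),
    = kg·m²·s⁻³·A⁻².
So Ω⁻¹ = kg⁻¹·m⁻²·s³·A².
W = J/s (power = energy per time),
    = kg·m²·s⁻³.
Combining: kg⁻¹·Ω⁻¹·W = kg⁻¹ · (kg⁻¹·m⁻²·s³·A²) · (kg·m²·s⁻³) = kg⁻¹·A².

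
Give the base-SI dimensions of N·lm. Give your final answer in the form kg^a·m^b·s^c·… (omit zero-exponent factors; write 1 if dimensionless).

kg·m·s⁻²·cd

N = kg·m·s⁻².
lm = cd.
Combining: N·lm = (kg·m·s⁻²) · cd = kg·m·s⁻²·cd.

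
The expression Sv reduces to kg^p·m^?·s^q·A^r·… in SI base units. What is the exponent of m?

2

Sv = m²·s⁻².
The exponent of m is 2.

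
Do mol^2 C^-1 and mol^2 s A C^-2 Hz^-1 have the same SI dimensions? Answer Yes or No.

No

Left side:
  C = A·s = s·A (charge = current × time).
  So C⁻¹ = s⁻¹·A⁻¹.
  Combining: mol²·C⁻¹ = mol² · (s⁻¹·A⁻¹) = s⁻¹·A⁻¹·mol².
Right side:
  C = A·s = s·A (charge = current × time).
  So C⁻² = s⁻²·A⁻².
  Hz = 1/s = s⁻¹ (frequency is cycles per second).
  So Hz⁻¹ = s.
  Combining: mol²·s·A·C⁻²·Hz⁻¹ = mol² · s · A · (s⁻²·A⁻²) · s = A⁻¹·mol².
Left is s⁻¹·A⁻¹·mol²; right is A⁻¹·mol² — different.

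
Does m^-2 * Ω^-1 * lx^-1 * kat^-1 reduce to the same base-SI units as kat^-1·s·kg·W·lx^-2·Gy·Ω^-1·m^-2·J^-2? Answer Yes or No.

No

Left side:
  Ω = V/A (resistance = voltage per current),
      = kg·m²·s⁻³·A⁻².
  So Ω⁻¹ = kg⁻¹·m⁻²·s³·A².
  lx = lm/m² (illuminance = luminous flux per area),
      = m⁻²·cd.
  So lx⁻¹ = m²·cd⁻¹.
  kat = mol/s = s⁻¹·mol (catalytic activity).
  So kat⁻¹ = s·mol⁻¹.
  Combining: m⁻²·Ω⁻¹·lx⁻¹·kat⁻¹ = m⁻² · (kg⁻¹·m⁻²·s³·A²) · (m²·cd⁻¹) · (s·mol⁻¹) = kg⁻¹·m⁻²·s⁴·A²·mol⁻¹·cd⁻¹.
Right side:
  kat = s⁻¹·mol.
  So kat⁻¹ = s·mol⁻¹.
  W = kg·m²·s⁻³.
  lx = m⁻²·cd.
  So lx⁻² = m⁴·cd⁻².
  Gy = m²·s⁻².
  Ω = kg·m²·s⁻³·A⁻².
  So Ω⁻¹ = kg⁻¹·m⁻²·s³·A².
  J = kg·m²·s⁻².
  So J⁻² = kg⁻²·m⁻⁴·s⁴.
  Combining: kat⁻¹·s·kg·W·lx⁻²·Gy·Ω⁻¹·m⁻²·J⁻² = (s·mol⁻¹) · s · kg · (kg·m²·s⁻³) · (m⁴·cd⁻²) · (m²·s⁻²) · (kg⁻¹·m⁻²·s³·A²) · m⁻² · (kg⁻²·m⁻⁴·s⁴) = kg⁻¹·s⁴·A²·mol⁻¹·cd⁻².
Left is kg⁻¹·m⁻²·s⁴·A²·mol⁻¹·cd⁻¹; right is kg⁻¹·s⁴·A²·mol⁻¹·cd⁻² — different.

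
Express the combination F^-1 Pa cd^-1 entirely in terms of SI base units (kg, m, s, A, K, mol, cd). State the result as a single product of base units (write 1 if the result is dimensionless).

F = C/V (capacitance = charge per voltage),
    = A·s/(kg·m²·s⁻³·A⁻¹) (substituting C and V),
    = kg⁻¹·m⁻²·s⁴·A².
So F⁻¹ = kg·m²·s⁻⁴·A⁻².
Pa = N/m² (pressure = force per area),
    = kg·m⁻¹·s⁻².
Combining: F⁻¹·Pa·cd⁻¹ = (kg·m²·s⁻⁴·A⁻²) · (kg·m⁻¹·s⁻²) · cd⁻¹ = kg²·m·s⁻⁶·A⁻²·cd⁻¹.

kg²·m·s⁻⁶·A⁻²·cd⁻¹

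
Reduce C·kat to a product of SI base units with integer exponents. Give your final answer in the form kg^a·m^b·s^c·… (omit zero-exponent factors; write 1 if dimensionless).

C = A·s = s·A (charge = current × time).
kat = mol/s = s⁻¹·mol (catalytic activity).
Combining: C·kat = (s·A) · (s⁻¹·mol) = A·mol.

A·mol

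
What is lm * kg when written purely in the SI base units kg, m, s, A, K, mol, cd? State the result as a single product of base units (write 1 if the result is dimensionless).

kg·cd

lm = cd·sr = cd (luminous flux; sr is dimensionless).
Combining: lm·kg = cd · kg = kg·cd.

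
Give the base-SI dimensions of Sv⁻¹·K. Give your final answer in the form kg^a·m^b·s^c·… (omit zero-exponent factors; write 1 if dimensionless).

m⁻²·s²·K

Sv = m²·s⁻².
So Sv⁻¹ = m⁻²·s².
Combining: Sv⁻¹·K = (m⁻²·s²) · K = m⁻²·s²·K.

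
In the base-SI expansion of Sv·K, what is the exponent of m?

Sv = J/kg (equivalent dose = energy per mass),
    = m²·s⁻².
Combining: Sv·K = (m²·s⁻²) · K = m²·s⁻²·K.
The exponent of m is 2.

2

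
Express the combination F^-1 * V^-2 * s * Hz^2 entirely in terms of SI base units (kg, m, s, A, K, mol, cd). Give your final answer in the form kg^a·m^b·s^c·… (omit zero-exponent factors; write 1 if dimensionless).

F = C/V (capacitance = charge per voltage),
    = A·s/(kg·m²·s⁻³·A⁻¹) (substituting C and V),
    = kg⁻¹·m⁻²·s⁴·A².
So F⁻¹ = kg·m²·s⁻⁴·A⁻².
V = W/A (potential = power per current),
    = kg·m²·s⁻³·A⁻¹.
So V⁻² = kg⁻²·m⁻⁴·s⁶·A².
Hz = 1/s = s⁻¹ (frequency is cycles per second).
So Hz² = s⁻².
Combining: F⁻¹·V⁻²·s·Hz² = (kg·m²·s⁻⁴·A⁻²) · (kg⁻²·m⁻⁴·s⁶·A²) · s · s⁻² = kg⁻¹·m⁻²·s.

kg⁻¹·m⁻²·s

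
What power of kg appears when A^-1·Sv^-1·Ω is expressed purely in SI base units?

1

Sv = J/kg (equivalent dose = energy per mass),
    = m²·s⁻².
So Sv⁻¹ = m⁻²·s².
Ω = V/A (resistance = voltage per current),
    = kg·m²·s⁻³·A⁻².
Combining: A⁻¹·Sv⁻¹·Ω = A⁻¹ · (m⁻²·s²) · (kg·m²·s⁻³·A⁻²) = kg·s⁻¹·A⁻³.
The exponent of kg is 1.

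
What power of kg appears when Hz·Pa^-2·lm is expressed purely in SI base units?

-2

Hz = s⁻¹.
Pa = kg·m⁻¹·s⁻².
So Pa⁻² = kg⁻²·m²·s⁴.
lm = cd.
Combining: Hz·Pa⁻²·lm = s⁻¹ · (kg⁻²·m²·s⁴) · cd = kg⁻²·m²·s³·cd.
The exponent of kg is -2.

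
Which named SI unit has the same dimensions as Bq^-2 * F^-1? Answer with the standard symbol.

Bq = 1/s = s⁻¹ (activity is decays per second).
So Bq⁻² = s².
F = C/V (capacitance = charge per voltage),
    = A·s/(kg·m²·s⁻³·A⁻¹) (substituting C and V),
    = kg⁻¹·m⁻²·s⁴·A².
So F⁻¹ = kg·m²·s⁻⁴·A⁻².
Combining: Bq⁻²·F⁻¹ = s² · (kg·m²·s⁻⁴·A⁻²) = kg·m²·s⁻²·A⁻².
kg·m²·s⁻²·A⁻² is the base-SI form of the henry.

H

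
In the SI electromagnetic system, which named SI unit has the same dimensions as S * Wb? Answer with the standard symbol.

C

S = 1/Ω (conductance is reciprocal resistance),
    = kg⁻¹·m⁻²·s³·A².
Wb = V·s (flux: a volt is a weber per second),
    = kg·m²·s⁻²·A⁻¹.
Combining: S·Wb = (kg⁻¹·m⁻²·s³·A²) · (kg·m²·s⁻²·A⁻¹) = s·A.
s·A is the base-SI form of the coulomb.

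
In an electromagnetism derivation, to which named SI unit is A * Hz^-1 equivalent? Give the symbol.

Hz = 1/s = s⁻¹ (frequency is cycles per second).
So Hz⁻¹ = s.
Combining: A·Hz⁻¹ = A · s = s·A.
s·A is the base-SI form of the coulomb.

C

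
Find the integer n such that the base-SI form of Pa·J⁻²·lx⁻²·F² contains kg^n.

Pa = N/m² (pressure = force per area),
    = kg·m⁻¹·s⁻².
J = N·m (work = force × distance),
    = kg·m²·s⁻².
So J⁻² = kg⁻²·m⁻⁴·s⁴.
lx = lm/m² (illuminance = luminous flux per area),
    = m⁻²·cd.
So lx⁻² = m⁴·cd⁻².
F = C/V (capacitance = charge per voltage),
    = A·s/(kg·m²·s⁻³·A⁻¹) (substituting C and V),
    = kg⁻¹·m⁻²·s⁴·A².
So F² = kg⁻²·m⁻⁴·s⁸·A⁴.
Combining: Pa·J⁻²·lx⁻²·F² = (kg·m⁻¹·s⁻²) · (kg⁻²·m⁻⁴·s⁴) · (m⁴·cd⁻²) · (kg⁻²·m⁻⁴·s⁸·A⁴) = kg⁻³·m⁻⁵·s¹⁰·A⁴·cd⁻².
The exponent of kg is -3.

-3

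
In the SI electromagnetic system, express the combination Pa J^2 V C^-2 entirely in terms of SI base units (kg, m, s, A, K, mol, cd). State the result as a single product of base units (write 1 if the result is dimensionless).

kg⁴·m⁵·s⁻¹¹·A⁻³

Pa = kg·m⁻¹·s⁻².
J = kg·m²·s⁻².
So J² = kg²·m⁴·s⁻⁴.
V = kg·m²·s⁻³·A⁻¹.
C = s·A.
So C⁻² = s⁻²·A⁻².
Combining: Pa·J²·V·C⁻² = (kg·m⁻¹·s⁻²) · (kg²·m⁴·s⁻⁴) · (kg·m²·s⁻³·A⁻¹) · (s⁻²·A⁻²) = kg⁴·m⁵·s⁻¹¹·A⁻³.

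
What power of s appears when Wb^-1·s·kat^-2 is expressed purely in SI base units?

Wb = V·s (flux: a volt is a weber per second),
    = kg·m²·s⁻²·A⁻¹.
So Wb⁻¹ = kg⁻¹·m⁻²·s²·A.
kat = mol/s = s⁻¹·mol (catalytic activity).
So kat⁻² = s²·mol⁻².
Combining: Wb⁻¹·s·kat⁻² = (kg⁻¹·m⁻²·s²·A) · s · (s²·mol⁻²) = kg⁻¹·m⁻²·s⁵·A·mol⁻².
The exponent of s is 5.

5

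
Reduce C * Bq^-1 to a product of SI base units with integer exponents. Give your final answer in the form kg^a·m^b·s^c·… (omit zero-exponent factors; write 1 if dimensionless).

C = s·A.
Bq = s⁻¹.
So Bq⁻¹ = s.
Combining: C·Bq⁻¹ = (s·A) · s = s²·A.

s²·A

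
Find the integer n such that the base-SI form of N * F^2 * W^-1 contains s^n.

9

N = kg·m·s⁻².
F = kg⁻¹·m⁻²·s⁴·A².
So F² = kg⁻²·m⁻⁴·s⁸·A⁴.
W = kg·m²·s⁻³.
So W⁻¹ = kg⁻¹·m⁻²·s³.
Combining: N·F²·W⁻¹ = (kg·m·s⁻²) · (kg⁻²·m⁻⁴·s⁸·A⁴) · (kg⁻¹·m⁻²·s³) = kg⁻²·m⁻⁵·s⁹·A⁴.
The exponent of s is 9.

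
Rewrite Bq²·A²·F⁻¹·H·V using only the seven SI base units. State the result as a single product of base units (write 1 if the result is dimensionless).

Bq = s⁻¹.
So Bq² = s⁻².
F = kg⁻¹·m⁻²·s⁴·A².
So F⁻¹ = kg·m²·s⁻⁴·A⁻².
H = kg·m²·s⁻²·A⁻².
V = kg·m²·s⁻³·A⁻¹.
Combining: Bq²·A²·F⁻¹·H·V = s⁻² · A² · (kg·m²·s⁻⁴·A⁻²) · (kg·m²·s⁻²·A⁻²) · (kg·m²·s⁻³·A⁻¹) = kg³·m⁶·s⁻¹¹·A⁻³.

kg³·m⁶·s⁻¹¹·A⁻³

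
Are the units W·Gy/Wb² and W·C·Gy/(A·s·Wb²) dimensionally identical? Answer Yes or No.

Left side:
  Wb = V·s (flux: a volt is a weber per second),
      = kg·m²·s⁻²·A⁻¹.
  So Wb⁻² = kg⁻²·m⁻⁴·s⁴·A².
  W = J/s (power = energy per time),
      = kg·m²·s⁻³.
  Gy = J/kg (absorbed dose = energy per mass),
      = m²·s⁻².
  Combining: Wb⁻²·W·Gy = (kg⁻²·m⁻⁴·s⁴·A²) · (kg·m²·s⁻³) · (m²·s⁻²) = kg⁻¹·s⁻¹·A².
Right side:
  W = kg·m²·s⁻³.
  Wb = kg·m²·s⁻²·A⁻¹.
  So Wb⁻² = kg⁻²·m⁻⁴·s⁴·A².
  C = s·A.
  Gy = m²·s⁻².
  Combining: W·A⁻¹·s⁻¹·Wb⁻²·C·Gy = (kg·m²·s⁻³) · A⁻¹ · s⁻¹ · (kg⁻²·m⁻⁴·s⁴·A²) · (s·A) · (m²·s⁻²) = kg⁻¹·s⁻¹·A².
Both reduce to kg⁻¹·s⁻¹·A².

Yes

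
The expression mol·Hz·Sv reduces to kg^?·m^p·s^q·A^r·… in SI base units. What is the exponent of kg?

0

Hz = s⁻¹.
Sv = m²·s⁻².
Combining: mol·Hz·Sv = mol · s⁻¹ · (m²·s⁻²) = m²·s⁻³·mol.
The exponent of kg is 0.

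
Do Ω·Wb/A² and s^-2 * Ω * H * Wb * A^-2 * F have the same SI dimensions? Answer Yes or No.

Left side:
  Ω = V/A (resistance = voltage per current),
      = kg·m²·s⁻³·A⁻².
  Wb = V·s (flux: a volt is a weber per second),
      = kg·m²·s⁻²·A⁻¹.
  Combining: Ω·A⁻²·Wb = (kg·m²·s⁻³·A⁻²) · A⁻² · (kg·m²·s⁻²·A⁻¹) = kg²·m⁴·s⁻⁵·A⁻⁵.
Right side:
  Ω = kg·m²·s⁻³·A⁻².
  H = kg·m²·s⁻²·A⁻².
  Wb = kg·m²·s⁻²·A⁻¹.
  F = kg⁻¹·m⁻²·s⁴·A².
  Combining: s⁻²·Ω·H·Wb·A⁻²·F = s⁻² · (kg·m²·s⁻³·A⁻²) · (kg·m²·s⁻²·A⁻²) · (kg·m²·s⁻²·A⁻¹) · A⁻² · (kg⁻¹·m⁻²·s⁴·A²) = kg²·m⁴·s⁻⁵·A⁻⁵.
Both reduce to kg²·m⁴·s⁻⁵·A⁻⁵.

Yes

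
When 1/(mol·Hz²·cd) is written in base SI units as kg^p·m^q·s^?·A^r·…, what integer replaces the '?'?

2

Hz = s⁻¹.
So Hz⁻² = s².
Combining: mol⁻¹·Hz⁻²·cd⁻¹ = mol⁻¹ · s² · cd⁻¹ = s²·mol⁻¹·cd⁻¹.
The exponent of s is 2.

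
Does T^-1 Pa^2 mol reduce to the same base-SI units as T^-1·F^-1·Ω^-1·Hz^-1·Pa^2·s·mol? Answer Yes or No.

Left side:
  T = kg·s⁻²·A⁻¹.
  So T⁻¹ = kg⁻¹·s²·A.
  Pa = kg·m⁻¹·s⁻².
  So Pa² = kg²·m⁻²·s⁻⁴.
  Combining: T⁻¹·Pa²·mol = (kg⁻¹·s²·A) · (kg²·m⁻²·s⁻⁴) · mol = kg·m⁻²·s⁻²·A·mol.
Right side:
  T = kg·s⁻²·A⁻¹.
  So T⁻¹ = kg⁻¹·s²·A.
  F = kg⁻¹·m⁻²·s⁴·A².
  So F⁻¹ = kg·m²·s⁻⁴·A⁻².
  Ω = kg·m²·s⁻³·A⁻².
  So Ω⁻¹ = kg⁻¹·m⁻²·s³·A².
  Hz = s⁻¹.
  So Hz⁻¹ = s.
  Pa = kg·m⁻¹·s⁻².
  So Pa² = kg²·m⁻²·s⁻⁴.
  Combining: T⁻¹·F⁻¹·Ω⁻¹·Hz⁻¹·Pa²·s·mol = (kg⁻¹·s²·A) · (kg·m²·s⁻⁴·A⁻²) · (kg⁻¹·m⁻²·s³·A²) · s · (kg²·m⁻²·s⁻⁴) · s · mol = kg·m⁻²·s⁻¹·A·mol.
Left is kg·m⁻²·s⁻²·A·mol; right is kg·m⁻²·s⁻¹·A·mol — different.

No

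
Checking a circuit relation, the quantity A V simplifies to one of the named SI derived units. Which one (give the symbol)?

W

V = kg·m²·s⁻³·A⁻¹.
Combining: A·V = A · (kg·m²·s⁻³·A⁻¹) = kg·m²·s⁻³.
kg·m²·s⁻³ is the base-SI form of the watt.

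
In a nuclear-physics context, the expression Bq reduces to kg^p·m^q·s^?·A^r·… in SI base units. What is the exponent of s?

-1

Bq = s⁻¹.
The exponent of s is -1.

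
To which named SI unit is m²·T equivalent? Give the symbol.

T = kg·s⁻²·A⁻¹.
Combining: m²·T = m² · (kg·s⁻²·A⁻¹) = kg·m²·s⁻²·A⁻¹.
kg·m²·s⁻²·A⁻¹ is the base-SI form of the weber.

Wb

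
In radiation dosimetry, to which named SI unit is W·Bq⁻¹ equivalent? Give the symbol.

W = J/s (power = energy per time),
    = kg·m²·s⁻³.
Bq = 1/s = s⁻¹ (activity is decays per second).
So Bq⁻¹ = s.
Combining: W·Bq⁻¹ = (kg·m²·s⁻³) · s = kg·m²·s⁻².
kg·m²·s⁻² is the base-SI form of the joule.

J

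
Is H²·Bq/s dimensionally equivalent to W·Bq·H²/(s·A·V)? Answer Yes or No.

Yes

Left side:
  H = kg·m²·s⁻²·A⁻².
  So H² = kg²·m⁴·s⁻⁴·A⁻⁴.
  Bq = s⁻¹.
  Combining: s⁻¹·H²·Bq = s⁻¹ · (kg²·m⁴·s⁻⁴·A⁻⁴) · s⁻¹ = kg²·m⁴·s⁻⁶·A⁻⁴.
Right side:
  W = kg·m²·s⁻³.
  Bq = s⁻¹.
  V = kg·m²·s⁻³·A⁻¹.
  So V⁻¹ = kg⁻¹·m⁻²·s³·A.
  H = kg·m²·s⁻²·A⁻².
  So H² = kg²·m⁴·s⁻⁴·A⁻⁴.
  Combining: W·s⁻¹·Bq·A⁻¹·V⁻¹·H² = (kg·m²·s⁻³) · s⁻¹ · s⁻¹ · A⁻¹ · (kg⁻¹·m⁻²·s³·A) · (kg²·m⁴·s⁻⁴·A⁻⁴) = kg²·m⁴·s⁻⁶·A⁻⁴.
Both reduce to kg²·m⁴·s⁻⁶·A⁻⁴.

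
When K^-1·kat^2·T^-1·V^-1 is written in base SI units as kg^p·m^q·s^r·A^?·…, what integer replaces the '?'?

2

kat = mol/s = s⁻¹·mol (catalytic activity).
So kat² = s⁻²·mol².
T = Wb/m² (flux density = flux per area),
    = kg·s⁻²·A⁻¹.
So T⁻¹ = kg⁻¹·s²·A.
V = W/A (potential = power per current),
    = kg·m²·s⁻³·A⁻¹.
So V⁻¹ = kg⁻¹·m⁻²·s³·A.
Combining: K⁻¹·kat²·T⁻¹·V⁻¹ = K⁻¹ · (s⁻²·mol²) · (kg⁻¹·s²·A) · (kg⁻¹·m⁻²·s³·A) = kg⁻²·m⁻²·s³·A²·K⁻¹·mol².
The exponent of A is 2.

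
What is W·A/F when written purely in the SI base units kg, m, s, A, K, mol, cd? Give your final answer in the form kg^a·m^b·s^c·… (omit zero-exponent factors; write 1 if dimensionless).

kg²·m⁴·s⁻⁷·A⁻¹

W = J/s (power = energy per time),
    = kg·m²·s⁻³.
F = C/V (capacitance = charge per voltage),
    = A·s/(kg·m²·s⁻³·A⁻¹) (substituting C and V),
    = kg⁻¹·m⁻²·s⁴·A².
So F⁻¹ = kg·m²·s⁻⁴·A⁻².
Combining: W·A·F⁻¹ = (kg·m²·s⁻³) · A · (kg·m²·s⁻⁴·A⁻²) = kg²·m⁴·s⁻⁷·A⁻¹.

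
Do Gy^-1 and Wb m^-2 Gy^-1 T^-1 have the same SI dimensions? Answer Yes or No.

Left side:
  Gy = J/kg (absorbed dose = energy per mass),
      = m²·s⁻².
  So Gy⁻¹ = m⁻²·s².
Right side:
  Wb = V·s (flux: a volt is a weber per second),
      = kg·m²·s⁻²·A⁻¹.
  Gy = J/kg (absorbed dose = energy per mass),
      = m²·s⁻².
  So Gy⁻¹ = m⁻²·s².
  T = Wb/m² (flux density = flux per area),
      = kg·s⁻²·A⁻¹.
  So T⁻¹ = kg⁻¹·s²·A.
  Combining: Wb·m⁻²·Gy⁻¹·T⁻¹ = (kg·m²·s⁻²·A⁻¹) · m⁻² · (m⁻²·s²) · (kg⁻¹·s²·A) = m⁻²·s².
Both reduce to m⁻²·s².

Yes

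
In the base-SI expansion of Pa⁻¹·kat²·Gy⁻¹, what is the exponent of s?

Pa = kg·m⁻¹·s⁻².
So Pa⁻¹ = kg⁻¹·m·s².
kat = s⁻¹·mol.
So kat² = s⁻²·mol².
Gy = m²·s⁻².
So Gy⁻¹ = m⁻²·s².
Combining: Pa⁻¹·kat²·Gy⁻¹ = (kg⁻¹·m·s²) · (s⁻²·mol²) · (m⁻²·s²) = kg⁻¹·m⁻¹·s²·mol².
The exponent of s is 2.

2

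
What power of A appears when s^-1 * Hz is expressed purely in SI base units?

0

Hz = 1/s = s⁻¹ (frequency is cycles per second).
Combining: s⁻¹·Hz = s⁻¹ · s⁻¹ = s⁻².
The exponent of A is 0.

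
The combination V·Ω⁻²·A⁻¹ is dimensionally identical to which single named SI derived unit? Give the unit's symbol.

V = W/A (potential = power per current),
    = kg·m²·s⁻³·A⁻¹.
Ω = V/A (resistance = voltage per current),
    = kg·m²·s⁻³·A⁻².
So Ω⁻² = kg⁻²·m⁻⁴·s⁶·A⁴.
Combining: V·Ω⁻²·A⁻¹ = (kg·m²·s⁻³·A⁻¹) · (kg⁻²·m⁻⁴·s⁶·A⁴) · A⁻¹ = kg⁻¹·m⁻²·s³·A².
kg⁻¹·m⁻²·s³·A² is the base-SI form of the siemens.

S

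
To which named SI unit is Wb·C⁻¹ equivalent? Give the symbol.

Wb = V·s (flux: a volt is a weber per second),
    = kg·m²·s⁻²·A⁻¹.
C = A·s = s·A (charge = current × time).
So C⁻¹ = s⁻¹·A⁻¹.
Combining: Wb·C⁻¹ = (kg·m²·s⁻²·A⁻¹) · (s⁻¹·A⁻¹) = kg·m²·s⁻³·A⁻².
kg·m²·s⁻³·A⁻² is the base-SI form of the ohm.

Ω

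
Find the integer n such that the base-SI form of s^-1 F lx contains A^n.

2

F = C/V (capacitance = charge per voltage),
    = A·s/(kg·m²·s⁻³·A⁻¹) (substituting C and V),
    = kg⁻¹·m⁻²·s⁴·A².
lx = lm/m² (illuminance = luminous flux per area),
    = m⁻²·cd.
Combining: s⁻¹·F·lx = s⁻¹ · (kg⁻¹·m⁻²·s⁴·A²) · (m⁻²·cd) = kg⁻¹·m⁻⁴·s³·A²·cd.
The exponent of A is 2.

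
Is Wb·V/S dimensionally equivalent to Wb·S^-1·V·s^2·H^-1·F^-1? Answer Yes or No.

Left side:
  Wb = kg·m²·s⁻²·A⁻¹.
  V = kg·m²·s⁻³·A⁻¹.
  S = kg⁻¹·m⁻²·s³·A².
  So S⁻¹ = kg·m²·s⁻³·A⁻².
  Combining: Wb·V·S⁻¹ = (kg·m²·s⁻²·A⁻¹) · (kg·m²·s⁻³·A⁻¹) · (kg·m²·s⁻³·A⁻²) = kg³·m⁶·s⁻⁸·A⁻⁴.
Right side:
  Wb = V·s (flux: a volt is a weber per second),
      = kg·m²·s⁻²·A⁻¹.
  S = 1/Ω (conductance is reciprocal resistance),
      = kg⁻¹·m⁻²·s³·A².
  So S⁻¹ = kg·m²·s⁻³·A⁻².
  V = W/A (potential = power per current),
      = kg·m²·s⁻³·A⁻¹.
  H = Wb/A (inductance = flux per current),
      = kg·m²·s⁻²·A⁻².
  So H⁻¹ = kg⁻¹·m⁻²·s²·A².
  F = C/V (capacitance = charge per voltage),
      = A·s/(kg·m²·s⁻³·A⁻¹) (substituting C and V),
      = kg⁻¹·m⁻²·s⁴·A².
  So F⁻¹ = kg·m²·s⁻⁴·A⁻².
  Combining: Wb·S⁻¹·V·s²·H⁻¹·F⁻¹ = (kg·m²·s⁻²·A⁻¹) · (kg·m²·s⁻³·A⁻²) · (kg·m²·s⁻³·A⁻¹) · s² · (kg⁻¹·m⁻²·s²·A²) · (kg·m²·s⁻⁴·A⁻²) = kg³·m⁶·s⁻⁸·A⁻⁴.
Both reduce to kg³·m⁶·s⁻⁸·A⁻⁴.

Yes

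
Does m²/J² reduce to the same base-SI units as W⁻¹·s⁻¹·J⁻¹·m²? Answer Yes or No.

Left side:
  J = N·m (work = force × distance),
      = kg·m²·s⁻².
  So J⁻² = kg⁻²·m⁻⁴·s⁴.
  Combining: J⁻²·m² = (kg⁻²·m⁻⁴·s⁴) · m² = kg⁻²·m⁻²·s⁴.
Right side:
  W = J/s (power = energy per time),
      = kg·m²·s⁻³.
  So W⁻¹ = kg⁻¹·m⁻²·s³.
  J = N·m (work = force × distance),
      = kg·m²·s⁻².
  So J⁻¹ = kg⁻¹·m⁻²·s².
  Combining: W⁻¹·s⁻¹·J⁻¹·m² = (kg⁻¹·m⁻²·s³) · s⁻¹ · (kg⁻¹·m⁻²·s²) · m² = kg⁻²·m⁻²·s⁴.
Both reduce to kg⁻²·m⁻²·s⁴.

Yes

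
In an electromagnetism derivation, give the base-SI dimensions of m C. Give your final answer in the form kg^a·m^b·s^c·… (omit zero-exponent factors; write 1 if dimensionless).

m·s·A

C = s·A.
Combining: m·C = m · (s·A) = m·s·A.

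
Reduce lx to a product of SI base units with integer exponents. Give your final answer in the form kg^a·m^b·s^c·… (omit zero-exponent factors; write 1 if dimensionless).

lx = m⁻²·cd.

m⁻²·cd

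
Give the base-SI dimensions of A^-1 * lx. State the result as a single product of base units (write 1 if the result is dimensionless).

lx = m⁻²·cd.
Combining: A⁻¹·lx = A⁻¹ · (m⁻²·cd) = m⁻²·A⁻¹·cd.

m⁻²·A⁻¹·cd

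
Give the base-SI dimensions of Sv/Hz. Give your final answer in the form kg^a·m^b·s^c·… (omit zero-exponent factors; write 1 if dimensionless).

Hz = 1/s = s⁻¹ (frequency is cycles per second).
So Hz⁻¹ = s.
Sv = J/kg (equivalent dose = energy per mass),
    = m²·s⁻².
Combining: Hz⁻¹·Sv = s · (m²·s⁻²) = m²·s⁻¹.

m²·s⁻¹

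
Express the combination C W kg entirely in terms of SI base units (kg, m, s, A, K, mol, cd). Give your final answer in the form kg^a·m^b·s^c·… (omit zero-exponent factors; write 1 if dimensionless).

kg²·m²·s⁻²·A

C = A·s = s·A (charge = current × time).
W = J/s (power = energy per time),
    = kg·m²·s⁻³.
Combining: C·W·kg = (s·A) · (kg·m²·s⁻³) · kg = kg²·m²·s⁻²·A.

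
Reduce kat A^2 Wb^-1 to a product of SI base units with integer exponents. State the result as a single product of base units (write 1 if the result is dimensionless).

kg⁻¹·m⁻²·s·A³·mol

kat = mol/s = s⁻¹·mol (catalytic activity).
Wb = V·s (flux: a volt is a weber per second),
    = kg·m²·s⁻²·A⁻¹.
So Wb⁻¹ = kg⁻¹·m⁻²·s²·A.
Combining: kat·A²·Wb⁻¹ = (s⁻¹·mol) · A² · (kg⁻¹·m⁻²·s²·A) = kg⁻¹·m⁻²·s·A³·mol.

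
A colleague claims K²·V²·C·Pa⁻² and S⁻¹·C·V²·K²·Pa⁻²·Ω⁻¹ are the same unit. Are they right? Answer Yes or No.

Yes

Left side:
  V = W/A (potential = power per current),
      = kg·m²·s⁻³·A⁻¹.
  So V² = kg²·m⁴·s⁻⁶·A⁻².
  C = A·s = s·A (charge = current × time).
  Pa = N/m² (pressure = force per area),
      = kg·m⁻¹·s⁻².
  So Pa⁻² = kg⁻²·m²·s⁴.
  Combining: K²·V²·C·Pa⁻² = K² · (kg²·m⁴·s⁻⁶·A⁻²) · (s·A) · (kg⁻²·m²·s⁴) = m⁶·s⁻¹·A⁻¹·K².
Right side:
  S = kg⁻¹·m⁻²·s³·A².
  So S⁻¹ = kg·m²·s⁻³·A⁻².
  C = s·A.
  V = kg·m²·s⁻³·A⁻¹.
  So V² = kg²·m⁴·s⁻⁶·A⁻².
  Pa = kg·m⁻¹·s⁻².
  So Pa⁻² = kg⁻²·m²·s⁴.
  Ω = kg·m²·s⁻³·A⁻².
  So Ω⁻¹ = kg⁻¹·m⁻²·s³·A².
  Combining: S⁻¹·C·V²·K²·Pa⁻²·Ω⁻¹ = (kg·m²·s⁻³·A⁻²) · (s·A) · (kg²·m⁴·s⁻⁶·A⁻²) · K² · (kg⁻²·m²·s⁴) · (kg⁻¹·m⁻²·s³·A²) = m⁶·s⁻¹·A⁻¹·K².
Both reduce to m⁶·s⁻¹·A⁻¹·K².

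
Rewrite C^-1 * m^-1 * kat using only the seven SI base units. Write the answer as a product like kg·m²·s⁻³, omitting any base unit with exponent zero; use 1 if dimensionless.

C = s·A.
So C⁻¹ = s⁻¹·A⁻¹.
kat = s⁻¹·mol.
Combining: C⁻¹·m⁻¹·kat = (s⁻¹·A⁻¹) · m⁻¹ · (s⁻¹·mol) = m⁻¹·s⁻²·A⁻¹·mol.

m⁻¹·s⁻²·A⁻¹·mol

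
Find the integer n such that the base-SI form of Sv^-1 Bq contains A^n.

0

Sv = J/kg (equivalent dose = energy per mass),
    = m²·s⁻².
So Sv⁻¹ = m⁻²·s².
Bq = 1/s = s⁻¹ (activity is decays per second).
Combining: Sv⁻¹·Bq = (m⁻²·s²) · s⁻¹ = m⁻²·s.
The exponent of A is 0.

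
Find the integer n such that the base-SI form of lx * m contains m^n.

-1

lx = lm/m² (illuminance = luminous flux per area),
    = m⁻²·cd.
Combining: lx·m = (m⁻²·cd) · m = m⁻¹·cd.
The exponent of m is -1.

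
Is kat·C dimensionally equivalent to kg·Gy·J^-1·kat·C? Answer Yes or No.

Left side:
  kat = mol/s = s⁻¹·mol (catalytic activity).
  C = A·s = s·A (charge = current × time).
  Combining: kat·C = (s⁻¹·mol) · (s·A) = A·mol.
Right side:
  Gy = J/kg (absorbed dose = energy per mass),
      = m²·s⁻².
  J = N·m (work = force × distance),
      = kg·m²·s⁻².
  So J⁻¹ = kg⁻¹·m⁻²·s².
  kat = mol/s = s⁻¹·mol (catalytic activity).
  C = A·s = s·A (charge = current × time).
  Combining: kg·Gy·J⁻¹·kat·C = kg · (m²·s⁻²) · (kg⁻¹·m⁻²·s²) · (s⁻¹·mol) · (s·A) = A·mol.
Both reduce to A·mol.

Yes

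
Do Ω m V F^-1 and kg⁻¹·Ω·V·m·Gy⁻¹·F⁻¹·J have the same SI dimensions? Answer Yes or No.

Yes

Left side:
  Ω = kg·m²·s⁻³·A⁻².
  V = kg·m²·s⁻³·A⁻¹.
  F = kg⁻¹·m⁻²·s⁴·A².
  So F⁻¹ = kg·m²·s⁻⁴·A⁻².
  Combining: Ω·m·V·F⁻¹ = (kg·m²·s⁻³·A⁻²) · m · (kg·m²·s⁻³·A⁻¹) · (kg·m²·s⁻⁴·A⁻²) = kg³·m⁷·s⁻¹⁰·A⁻⁵.
Right side:
  Ω = kg·m²·s⁻³·A⁻².
  V = kg·m²·s⁻³·A⁻¹.
  Gy = m²·s⁻².
  So Gy⁻¹ = m⁻²·s².
  F = kg⁻¹·m⁻²·s⁴·A².
  So F⁻¹ = kg·m²·s⁻⁴·A⁻².
  J = kg·m²·s⁻².
  Combining: kg⁻¹·Ω·V·m·Gy⁻¹·F⁻¹·J = kg⁻¹ · (kg·m²·s⁻³·A⁻²) · (kg·m²·s⁻³·A⁻¹) · m · (m⁻²·s²) · (kg·m²·s⁻⁴·A⁻²) · (kg·m²·s⁻²) = kg³·m⁷·s⁻¹⁰·A⁻⁵.
Both reduce to kg³·m⁷·s⁻¹⁰·A⁻⁵.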